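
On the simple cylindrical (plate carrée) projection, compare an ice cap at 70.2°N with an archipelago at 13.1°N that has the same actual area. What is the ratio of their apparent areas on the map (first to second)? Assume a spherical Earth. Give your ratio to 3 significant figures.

In the plate carrée (x = Rλ, y = Rφ), meridians are true-scale (h = 1) and parallels are stretched by k = sec φ.
Areal scale at 70.2°: h·k = 1.000 × 2.952 = 2.952.
Areal scale at 13.1°: h·k = 1.000 × 1.027 = 1.027.
Ratio = 2.952/1.027 ≈ 2.88.

2.88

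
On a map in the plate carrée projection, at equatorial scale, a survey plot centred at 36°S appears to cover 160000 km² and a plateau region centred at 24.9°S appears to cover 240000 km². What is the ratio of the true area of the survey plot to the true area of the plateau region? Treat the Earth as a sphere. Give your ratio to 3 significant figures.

0.595

Plate carrée has h = 1 and k = sec φ, giving areal scale sec φ; true area = (apparent area) · cos φ.
True area of survey plot: 160000 × cos(36°) = 160000 × 0.8090 = 129400 km².
True area of plateau region: 240000 × cos(24.9°) = 240000 × 0.9070 = 217700 km².
Ratio = 129400 / 217700 ≈ 0.595.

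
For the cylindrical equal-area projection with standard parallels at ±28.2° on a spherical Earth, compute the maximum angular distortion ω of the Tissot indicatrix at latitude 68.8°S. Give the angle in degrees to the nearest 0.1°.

Cylindrical equal-area (φ₀ = 28.2°): h = cos φ / cos 28.2° along meridians, k = cos 28.2° / cos φ along parallels; h·k = 1.
At 68.8°: h = 0.4103, k = 2.437; principal scales a = 2.437, b = 0.4103.
sin(ω/2) = (a − b)/(a + b) = 2.027/2.847 = 0.7118, so ω = 2 arcsin(0.7118) ≈ 90.8°.

90.8°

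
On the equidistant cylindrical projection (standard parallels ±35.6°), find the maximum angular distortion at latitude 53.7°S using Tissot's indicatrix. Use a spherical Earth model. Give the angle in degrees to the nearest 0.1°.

With standard parallel φ₀ = 35.6°, the equirectangular projection gives x = Rλ cos φ₀, y = Rφ, so h = 1 and k = cos 35.6° / cos φ.
At 53.7°: h = 1.000, k = 1.373; principal scales a = 1.373, b = 1.000.
sin(ω/2) = (a − b)/(a + b) = 0.3735/2.373 = 0.1573, so ω = 2 arcsin(0.1573) ≈ 18.1°.

18.1°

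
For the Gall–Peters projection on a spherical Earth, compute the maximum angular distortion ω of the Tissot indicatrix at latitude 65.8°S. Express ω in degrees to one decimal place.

59.6°

Gall–Peters is a cylindrical equal-area projection with standard parallels at ±45°. For cylindrical equal-area with standard parallel φ₀, h = cos φ / cos φ₀ and k = cos φ₀ / cos φ, so h·k = 1.
At 65.8°: h = 0.5797, k = 1.725; principal scales a = 1.725, b = 0.5797.
sin(ω/2) = (a − b)/(a + b) = 1.145/2.305 = 0.4969, so ω = 2 arcsin(0.4969) ≈ 59.6°.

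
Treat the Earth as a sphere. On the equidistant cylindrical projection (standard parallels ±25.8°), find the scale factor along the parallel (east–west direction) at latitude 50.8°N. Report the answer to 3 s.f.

In the equirectangular projection with standard parallel φ₀ = 25.8° (x = Rλ cos φ₀, y = Rφ), meridians are true-scale (h = 1) and the parallel scale is k = cos φ₀ / cos φ.
k = cos 25.8° / cos 50.8° = 0.9003/0.6320 = 1.424.

1.42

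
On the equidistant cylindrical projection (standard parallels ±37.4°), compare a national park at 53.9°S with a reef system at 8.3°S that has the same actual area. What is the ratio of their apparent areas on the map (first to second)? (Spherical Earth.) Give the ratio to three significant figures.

In the equirectangular projection with standard parallel φ₀ = 37.4° (x = Rλ cos φ₀, y = Rφ), meridians are true-scale (h = 1) and the parallel scale is k = cos φ₀ / cos φ.
Areal scale at 53.9°: h·k = 1.000 × 1.348 = 1.348.
Areal scale at 8.3°: h·k = 1.000 × 0.8028 = 0.8028.
Ratio = 1.348/0.8028 ≈ 1.68.

1.68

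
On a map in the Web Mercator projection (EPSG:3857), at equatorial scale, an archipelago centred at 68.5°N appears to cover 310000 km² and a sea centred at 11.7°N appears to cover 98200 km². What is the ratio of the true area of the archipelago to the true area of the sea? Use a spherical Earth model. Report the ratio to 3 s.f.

0.442

On Mercator the areal scale is sec²φ, so true area = apparent × cos²φ.
True area of archipelago: 310000 × cos²(68.5°) = 310000 × 0.1343 = 41640 km².
True area of sea: 98200 × cos²(11.7°) = 98200 × 0.9589 = 94160 km².
Ratio = 41640 / 94160 ≈ 0.442.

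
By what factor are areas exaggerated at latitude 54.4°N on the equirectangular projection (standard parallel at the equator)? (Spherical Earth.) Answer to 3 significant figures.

For the equirectangular projection with φ₀ = 0 (plate carrée), h = 1 along meridians and k = sec φ along parallels.
Areal scale = h·k = 1 × sec φ; at 54.4°, h = 1.000, k = 1.718, so h·k = 1.718.

1.72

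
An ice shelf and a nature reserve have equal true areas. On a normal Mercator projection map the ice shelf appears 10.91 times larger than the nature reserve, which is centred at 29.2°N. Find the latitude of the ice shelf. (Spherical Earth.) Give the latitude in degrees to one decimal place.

74.7°

For equal true areas on Mercator, apparent areas scale as sec²φ, so the ratio is cos²φ₂ / cos²φ₁.
cos²φ₂ / cos²φ₁ = 10.91  ⇒  cos φ₁ = cos 29.2° / √10.91 = 0.8729/3.303 = 0.2643.
φ₁ = arccos(0.2643) ≈ 74.7°.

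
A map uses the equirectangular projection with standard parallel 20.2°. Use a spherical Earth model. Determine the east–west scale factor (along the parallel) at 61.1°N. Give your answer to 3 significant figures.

1.94

In the equirectangular projection with standard parallel φ₀ = 20.2° (x = Rλ cos φ₀, y = Rφ), meridians are true-scale (h = 1) and the parallel scale is k = cos φ₀ / cos φ.
k = cos 20.2° / cos 61.1° = 0.9385/0.4833 = 1.942.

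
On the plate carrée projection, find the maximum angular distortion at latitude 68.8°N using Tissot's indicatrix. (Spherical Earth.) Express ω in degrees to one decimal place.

55.9°

For the equirectangular projection with φ₀ = 0 (plate carrée), h = 1 along meridians and k = sec φ along parallels.
At 68.8°: h = 1.000, k = 2.765; principal scales a = 2.765, b = 1.000.
sin(ω/2) = (a − b)/(a + b) = 1.765/3.765 = 0.4688, so ω = 2 arcsin(0.4688) ≈ 55.9°.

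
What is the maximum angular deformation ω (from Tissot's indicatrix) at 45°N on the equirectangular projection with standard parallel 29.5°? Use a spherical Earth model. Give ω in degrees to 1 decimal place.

With standard parallel φ₀ = 29.5°, the equirectangular projection gives x = Rλ cos φ₀, y = Rφ, so h = 1 and k = cos 29.5° / cos φ.
At 45°: h = 1.000, k = 1.231; principal scales a = 1.231, b = 1.000.
sin(ω/2) = (a − b)/(a + b) = 0.2309/2.231 = 0.1035, so ω = 2 arcsin(0.1035) ≈ 11.9°.

11.9°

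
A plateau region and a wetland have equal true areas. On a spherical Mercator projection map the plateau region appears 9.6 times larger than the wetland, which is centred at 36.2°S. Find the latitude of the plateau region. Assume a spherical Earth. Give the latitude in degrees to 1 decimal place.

On Mercator, (apparent₁)/(apparent₂) = sec²φ₁ / sec²φ₂ when true areas are equal.
cos²φ₂ / cos²φ₁ = 9.6  ⇒  cos φ₁ = cos 36.2° / √9.6 = 0.8070/3.098 = 0.2604.
φ₁ = arccos(0.2604) ≈ 74.9°.

74.9°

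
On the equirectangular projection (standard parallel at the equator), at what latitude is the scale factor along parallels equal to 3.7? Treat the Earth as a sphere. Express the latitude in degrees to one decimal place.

74.3°

Plate carrée: h = 1, k = sec φ along parallels.
sec φ = 3.7  ⇒  cos φ = 0.2703  ⇒  φ ≈ 74.3°.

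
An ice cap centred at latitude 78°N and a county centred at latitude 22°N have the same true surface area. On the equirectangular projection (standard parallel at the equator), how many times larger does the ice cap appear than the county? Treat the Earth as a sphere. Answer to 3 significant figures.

4.46

For the equirectangular projection with φ₀ = 0 (plate carrée), h = 1 along meridians and k = sec φ along parallels.
Areal scale at 78°: h·k = 1.000 × 4.810 = 4.810.
Areal scale at 22°: h·k = 1.000 × 1.079 = 1.079.
Ratio = 4.810/1.079 ≈ 4.46.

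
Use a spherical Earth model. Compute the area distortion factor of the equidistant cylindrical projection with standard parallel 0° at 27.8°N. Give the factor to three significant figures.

Plate carrée maps x = Rλ, y = Rφ. The meridian scale is h = 1 and the parallel scale is k = 1/cos φ = sec φ.
Areal scale = h·k = 1 × sec φ; at 27.8°, h = 1.000, k = 1.130, so h·k = 1.130.

1.13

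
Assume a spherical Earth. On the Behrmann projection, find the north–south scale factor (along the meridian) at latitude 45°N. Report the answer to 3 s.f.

0.816

The Behrmann projection is cylindrical equal-area with φ₀ = 30°. A cylindrical equal-area projection with standard parallel φ₀ has meridian scale h = cos φ / cos φ₀ and parallel scale k = cos φ₀ / cos φ (so areas are preserved, h·k = 1).
h = cos 45° / cos 30° = 0.7071/0.8660 = 0.8165.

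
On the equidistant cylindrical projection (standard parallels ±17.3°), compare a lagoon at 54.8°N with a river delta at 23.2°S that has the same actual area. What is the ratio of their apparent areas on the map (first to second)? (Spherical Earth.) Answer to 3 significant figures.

1.59

In the equirectangular projection with standard parallel φ₀ = 17.3° (x = Rλ cos φ₀, y = Rφ), meridians are true-scale (h = 1) and the parallel scale is k = cos φ₀ / cos φ.
Areal scale at 54.8°: h·k = 1.000 × 1.656 = 1.656.
Areal scale at 23.2°: h·k = 1.000 × 1.039 = 1.039.
Ratio = 1.656/1.039 ≈ 1.59.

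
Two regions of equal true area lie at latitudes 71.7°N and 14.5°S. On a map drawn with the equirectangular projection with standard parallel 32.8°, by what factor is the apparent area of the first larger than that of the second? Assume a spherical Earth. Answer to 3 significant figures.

The equidistant cylindrical projection with φ₀ = 32.8° has h = 1 (meridians true) and k = cos φ₀ / cos φ along parallels.
Areal scale at 71.7°: h·k = 1.000 × 2.677 = 2.677.
Areal scale at 14.5°: h·k = 1.000 × 0.8682 = 0.8682.
Ratio = 2.677/0.8682 ≈ 3.08.

3.08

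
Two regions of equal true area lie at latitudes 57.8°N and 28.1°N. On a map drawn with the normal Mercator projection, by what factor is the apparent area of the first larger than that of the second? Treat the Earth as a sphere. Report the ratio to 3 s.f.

On Mercator, area is exaggerated by sec²φ = 1/cos²φ.
At 57.8°: sec²(57.8°) = 1/0.5329² = 3.522.
At 28.1°: sec²(28.1°) = 1/0.8821² = 1.285.
Ratio = 3.522/1.285 = cos²(28.1°)/cos²(57.8°) ≈ 2.74.

2.74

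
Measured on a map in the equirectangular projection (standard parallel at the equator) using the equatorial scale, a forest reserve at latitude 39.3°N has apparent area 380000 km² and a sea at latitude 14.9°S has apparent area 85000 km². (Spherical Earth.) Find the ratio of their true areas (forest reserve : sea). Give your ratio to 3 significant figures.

Plate carrée has h = 1 and k = sec φ, giving areal scale sec φ; true area = (apparent area) · cos φ.
True area of forest reserve: 380000 × cos(39.3°) = 380000 × 0.7738 = 294100 km².
True area of sea: 85000 × cos(14.9°) = 85000 × 0.9664 = 82140 km².
Ratio = 294100 / 82140 ≈ 3.58.

3.58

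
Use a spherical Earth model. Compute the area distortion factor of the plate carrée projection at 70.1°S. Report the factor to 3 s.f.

Plate carrée maps x = Rλ, y = Rφ. The meridian scale is h = 1 and the parallel scale is k = 1/cos φ = sec φ.
Areal scale = h·k = 1 × sec φ; at 70.1°, h = 1.000, k = 2.938, so h·k = 2.938.

2.94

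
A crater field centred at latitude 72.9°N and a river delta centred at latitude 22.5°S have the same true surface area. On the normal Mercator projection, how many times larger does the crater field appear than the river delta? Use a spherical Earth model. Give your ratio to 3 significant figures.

Mercator is conformal with k = sec φ, so areal scale = k² = sec²φ.
At 72.9°: sec²(72.9°) = 1/0.2940² = 11.57.
At 22.5°: sec²(22.5°) = 1/0.9239² = 1.172.
Ratio = 11.57/1.172 = cos²(22.5°)/cos²(72.9°) ≈ 9.87.

9.87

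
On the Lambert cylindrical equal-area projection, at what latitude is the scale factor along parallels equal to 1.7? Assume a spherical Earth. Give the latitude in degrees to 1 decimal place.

The Lambert cylindrical equal-area projection is the cylindrical equal-area projection with its standard parallel at the equator (φ₀ = 0). For cylindrical equal-area with standard parallel φ₀, h = cos φ / cos φ₀ and k = cos φ₀ / cos φ, so h·k = 1.
k = cos φ₀ / cos φ = 1.7  ⇒  cos φ = cos 0° / 1.7 = 0.5882.
φ = arccos(0.5882) ≈ 54.0°.

54.0°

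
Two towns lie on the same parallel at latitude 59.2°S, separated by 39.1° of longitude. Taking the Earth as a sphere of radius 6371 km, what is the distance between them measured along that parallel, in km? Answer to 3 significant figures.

2230 km

Arc length along a parallel = R cos φ · Δλ (with Δλ in radians).
= 6371 × cos 59.2° × (39.1° × π/180) = 6371 × 0.5120 × 0.6824 ≈ 2230 km.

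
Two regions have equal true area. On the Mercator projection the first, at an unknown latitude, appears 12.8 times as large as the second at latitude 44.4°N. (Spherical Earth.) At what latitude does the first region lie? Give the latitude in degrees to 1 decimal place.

On Mercator, (apparent₁)/(apparent₂) = sec²φ₁ / sec²φ₂ when true areas are equal.
cos²φ₂ / cos²φ₁ = 12.8  ⇒  cos φ₁ = cos 44.4° / √12.8 = 0.7145/3.578 = 0.1997.
φ₁ = arccos(0.1997) ≈ 78.5°.

78.5°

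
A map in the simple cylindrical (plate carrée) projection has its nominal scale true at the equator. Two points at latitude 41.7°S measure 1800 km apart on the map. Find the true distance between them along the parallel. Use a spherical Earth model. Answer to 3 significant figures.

1340 km

Plate carrée maps x = Rλ, y = Rφ. The meridian scale is h = 1 and the parallel scale is k = 1/cos φ = sec φ.
Along the parallel at 41.7°, map distances are exaggerated by k = sec 41.7° = 1.339.
True distance = 1800 / 1.339 = 1800 × cos 41.7° ≈ 1340 km.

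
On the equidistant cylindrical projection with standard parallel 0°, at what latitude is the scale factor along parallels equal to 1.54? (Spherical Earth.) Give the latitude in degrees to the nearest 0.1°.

49.5°

Plate carrée: h = 1, k = sec φ along parallels.
sec φ = 1.54  ⇒  cos φ = 0.6494  ⇒  φ ≈ 49.5°.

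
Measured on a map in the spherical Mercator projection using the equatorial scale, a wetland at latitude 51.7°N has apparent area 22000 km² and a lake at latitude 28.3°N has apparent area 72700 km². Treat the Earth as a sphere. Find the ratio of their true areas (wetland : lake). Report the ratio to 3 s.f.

Mercator's areal exaggeration is sec²φ; hence true area = (apparent area) · cos²φ.
True area of wetland: 22000 × cos²(51.7°) = 22000 × 0.3841 = 8451 km².
True area of lake: 72700 × cos²(28.3°) = 72700 × 0.7752 = 56360 km².
Ratio = 8451 / 56360 ≈ 0.150.

0.150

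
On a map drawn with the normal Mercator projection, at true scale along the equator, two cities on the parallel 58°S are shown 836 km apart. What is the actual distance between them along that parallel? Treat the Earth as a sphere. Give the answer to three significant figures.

For Mercator, h = k = sec φ (a conformal cylindrical projection has a single point scale, 1/cos φ).
Along the parallel at 58°, map distances are exaggerated by k = sec 58° = 1.887.
True distance = 836 / 1.887 = 836 × cos 58° ≈ 443 km.

443 km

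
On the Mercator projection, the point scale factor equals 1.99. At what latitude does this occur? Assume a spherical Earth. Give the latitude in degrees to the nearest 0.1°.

Mercator scale is k = sec φ = 1/cos φ.
1/cos φ = 1.99  ⇒  cos φ = 0.5025  ⇒  φ = arccos(0.5025) ≈ 59.8°.

59.8°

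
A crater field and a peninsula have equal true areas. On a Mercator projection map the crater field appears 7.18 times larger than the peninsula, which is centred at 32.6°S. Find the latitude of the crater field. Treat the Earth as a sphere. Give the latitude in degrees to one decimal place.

71.7°

Mercator areal scale is sec²φ, so apparent-area ratio = sec²φ₁ / sec²φ₂ = cos²φ₂ / cos²φ₁.
cos²φ₂ / cos²φ₁ = 7.18  ⇒  cos φ₁ = cos 32.6° / √7.18 = 0.8425/2.680 = 0.3144.
φ₁ = arccos(0.3144) ≈ 71.7°.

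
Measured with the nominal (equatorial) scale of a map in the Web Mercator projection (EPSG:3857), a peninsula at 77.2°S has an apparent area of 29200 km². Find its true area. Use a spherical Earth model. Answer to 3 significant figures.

The Mercator projection is conformal; its linear scale factor is the same in every direction and equals sec φ = 1/cos φ.
Areal scale = k² = sec²φ = 1/cos²(77.2°) = 1/0.2215² = 20.37.
True area = apparent / (areal scale) = 29200 / 20.37 ≈ 1430 km².

1430 km²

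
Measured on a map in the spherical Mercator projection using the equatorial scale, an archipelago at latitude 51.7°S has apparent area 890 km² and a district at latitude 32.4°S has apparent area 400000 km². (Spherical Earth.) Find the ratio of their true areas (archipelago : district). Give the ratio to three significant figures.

0.00120

Since Mercator area scale is 1/cos²φ, the true area equals the apparent area multiplied by cos²φ.
True area of archipelago: 890 × cos²(51.7°) = 890 × 0.3841 = 341.9 km².
True area of district: 400000 × cos²(32.4°) = 400000 × 0.7129 = 285200 km².
Ratio = 341.9 / 285200 ≈ 0.00120.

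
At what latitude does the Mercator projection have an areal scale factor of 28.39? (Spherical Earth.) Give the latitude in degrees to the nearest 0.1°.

Mercator areal scale is sec²φ.
sec²φ = 28.39  ⇒  cos²φ = 0.03522  ⇒  cos φ = 0.1877.
φ = arccos(0.1877) ≈ 79.2°.

79.2°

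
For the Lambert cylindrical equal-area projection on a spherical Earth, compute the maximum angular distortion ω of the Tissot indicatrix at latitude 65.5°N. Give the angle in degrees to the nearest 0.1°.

The Lambert cylindrical equal-area projection is the cylindrical equal-area projection with its standard parallel at the equator (φ₀ = 0). For cylindrical equal-area with standard parallel φ₀, h = cos φ / cos φ₀ and k = cos φ₀ / cos φ, so h·k = 1.
At 65.5°: h = 0.4147, k = 2.411; principal scales a = 2.411, b = 0.4147.
sin(ω/2) = (a − b)/(a + b) = 1.997/2.826 = 0.7065, so ω = 2 arcsin(0.7065) ≈ 89.9°.

89.9°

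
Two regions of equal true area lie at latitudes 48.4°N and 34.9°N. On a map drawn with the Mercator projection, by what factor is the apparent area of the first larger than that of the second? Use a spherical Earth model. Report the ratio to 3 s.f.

1.53

Mercator is conformal with k = sec φ, so areal scale = k² = sec²φ.
At 48.4°: sec²(48.4°) = 1/0.6639² = 2.269.
At 34.9°: sec²(34.9°) = 1/0.8202² = 1.487.
Ratio = 2.269/1.487 = cos²(34.9°)/cos²(48.4°) ≈ 1.53.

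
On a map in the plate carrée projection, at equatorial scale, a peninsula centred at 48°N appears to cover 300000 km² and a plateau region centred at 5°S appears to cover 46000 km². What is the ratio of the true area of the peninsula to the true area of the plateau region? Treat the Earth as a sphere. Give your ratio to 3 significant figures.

4.38

Plate carrée has h = 1 and k = sec φ, giving areal scale sec φ; true area = (apparent area) · cos φ.
True area of peninsula: 300000 × cos(48°) = 300000 × 0.6691 = 200700 km².
True area of plateau region: 46000 × cos(5°) = 46000 × 0.9962 = 45820 km².
Ratio = 200700 / 45820 ≈ 4.38.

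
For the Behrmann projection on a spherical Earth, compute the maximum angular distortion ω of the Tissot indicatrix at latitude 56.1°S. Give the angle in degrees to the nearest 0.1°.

48.9°

The Behrmann projection is cylindrical equal-area with φ₀ = 30°. Cylindrical equal-area (φ₀ = 30°): h = cos φ / cos 30° along meridians, k = cos 30° / cos φ along parallels; h·k = 1.
At 56.1°: h = 0.6440, k = 1.553; principal scales a = 1.553, b = 0.6440.
sin(ω/2) = (a − b)/(a + b) = 0.9087/2.197 = 0.4137, so ω = 2 arcsin(0.4137) ≈ 48.9°.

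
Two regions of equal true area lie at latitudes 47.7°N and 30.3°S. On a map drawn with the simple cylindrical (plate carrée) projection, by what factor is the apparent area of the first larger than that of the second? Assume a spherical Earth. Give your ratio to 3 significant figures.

For the equirectangular projection with φ₀ = 0 (plate carrée), h = 1 along meridians and k = sec φ along parallels.
Areal scale at 47.7°: h·k = 1.000 × 1.486 = 1.486.
Areal scale at 30.3°: h·k = 1.000 × 1.158 = 1.158.
Ratio = 1.486/1.158 ≈ 1.28.

1.28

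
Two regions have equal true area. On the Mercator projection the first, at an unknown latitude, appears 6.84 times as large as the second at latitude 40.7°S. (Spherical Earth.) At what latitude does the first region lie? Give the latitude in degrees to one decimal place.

73.1°

Mercator areal scale is sec²φ, so apparent-area ratio = sec²φ₁ / sec²φ₂ = cos²φ₂ / cos²φ₁.
cos²φ₂ / cos²φ₁ = 6.84  ⇒  cos φ₁ = cos 40.7° / √6.84 = 0.7581/2.615 = 0.2899.
φ₁ = arccos(0.2899) ≈ 73.1°.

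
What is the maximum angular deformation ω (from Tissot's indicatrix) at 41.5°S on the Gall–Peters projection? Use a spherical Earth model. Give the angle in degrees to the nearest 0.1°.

Gall–Peters is a cylindrical equal-area projection with standard parallels at ±45°. For cylindrical equal-area with standard parallel φ₀, h = cos φ / cos φ₀ and k = cos φ₀ / cos φ, so h·k = 1.
At 41.5°: h = 1.059, k = 0.9441; principal scales a = 1.059, b = 0.9441.
sin(ω/2) = (a − b)/(a + b) = 0.1151/2.003 = 0.05743, so ω = 2 arcsin(0.05743) ≈ 6.6°.

6.6°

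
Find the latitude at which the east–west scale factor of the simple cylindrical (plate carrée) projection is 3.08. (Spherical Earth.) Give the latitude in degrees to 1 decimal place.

Plate carrée: h = 1, k = sec φ along parallels.
sec φ = 3.08  ⇒  cos φ = 0.3247  ⇒  φ ≈ 71.1°.

71.1°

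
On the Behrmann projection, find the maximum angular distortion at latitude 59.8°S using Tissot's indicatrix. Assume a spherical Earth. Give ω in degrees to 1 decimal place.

59.4°

Behrmann is a cylindrical equal-area projection with standard parallels at ±30°. For cylindrical equal-area with standard parallel φ₀, h = cos φ / cos φ₀ and k = cos φ₀ / cos φ, so h·k = 1.
At 59.8°: h = 0.5808, k = 1.722; principal scales a = 1.722, b = 0.5808.
sin(ω/2) = (a − b)/(a + b) = 1.141/2.302 = 0.4955, so ω = 2 arcsin(0.4955) ≈ 59.4°.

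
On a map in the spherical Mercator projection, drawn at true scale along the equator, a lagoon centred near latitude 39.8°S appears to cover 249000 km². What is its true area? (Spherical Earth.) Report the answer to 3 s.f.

Mercator is conformal, so the point scale is isotropic: h = k = sec φ = 1/cos φ.
Areal scale = k² = sec²φ = 1/cos²(39.8°) = 1/0.7683² = 1.694.
True area = apparent / (areal scale) = 249000 / 1.694 ≈ 147000 km².

147000 km²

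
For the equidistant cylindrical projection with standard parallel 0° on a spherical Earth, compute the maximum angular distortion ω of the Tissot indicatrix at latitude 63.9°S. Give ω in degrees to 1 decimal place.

45.8°

Plate carrée maps x = Rλ, y = Rφ. The meridian scale is h = 1 and the parallel scale is k = 1/cos φ = sec φ.
At 63.9°: h = 1.000, k = 2.273; principal scales a = 2.273, b = 1.000.
sin(ω/2) = (a − b)/(a + b) = 1.273/3.273 = 0.3889, so ω = 2 arcsin(0.3889) ≈ 45.8°.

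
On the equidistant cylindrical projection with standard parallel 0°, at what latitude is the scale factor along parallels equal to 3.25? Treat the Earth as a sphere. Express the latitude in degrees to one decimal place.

72.1°

Plate carrée: h = 1, k = sec φ along parallels.
sec φ = 3.25  ⇒  cos φ = 0.3077  ⇒  φ ≈ 72.1°.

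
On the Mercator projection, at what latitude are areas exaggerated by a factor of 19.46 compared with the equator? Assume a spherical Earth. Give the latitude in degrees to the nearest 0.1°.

Mercator areal scale is sec²φ.
sec²φ = 19.46  ⇒  cos²φ = 0.05139  ⇒  cos φ = 0.2267.
φ = arccos(0.2267) ≈ 76.9°.

76.9°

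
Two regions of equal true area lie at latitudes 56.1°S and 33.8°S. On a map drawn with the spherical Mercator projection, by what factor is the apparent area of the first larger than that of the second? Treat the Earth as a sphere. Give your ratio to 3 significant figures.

On Mercator, area is exaggerated by sec²φ = 1/cos²φ.
At 56.1°: sec²(56.1°) = 1/0.5577² = 3.215.
At 33.8°: sec²(33.8°) = 1/0.8310² = 1.448.
Ratio = 3.215/1.448 = cos²(33.8°)/cos²(56.1°) ≈ 2.22.

2.22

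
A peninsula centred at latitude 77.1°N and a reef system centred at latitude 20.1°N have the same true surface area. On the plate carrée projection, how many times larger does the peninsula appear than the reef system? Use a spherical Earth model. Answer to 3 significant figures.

Plate carrée maps x = Rλ, y = Rφ. The meridian scale is h = 1 and the parallel scale is k = 1/cos φ = sec φ.
Areal scale at 77.1°: h·k = 1.000 × 4.479 = 4.479.
Areal scale at 20.1°: h·k = 1.000 × 1.065 = 1.065.
Ratio = 4.479/1.065 ≈ 4.21.

4.21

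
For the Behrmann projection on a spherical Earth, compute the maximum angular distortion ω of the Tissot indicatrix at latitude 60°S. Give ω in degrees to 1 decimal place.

60.0°

Behrmann is a cylindrical equal-area projection with standard parallels at ±30°. A cylindrical equal-area projection with standard parallel φ₀ has meridian scale h = cos φ / cos φ₀ and parallel scale k = cos φ₀ / cos φ (so areas are preserved, h·k = 1).
At 60°: h = 0.5774, k = 1.732; principal scales a = 1.732, b = 0.5774.
sin(ω/2) = (a − b)/(a + b) = 1.155/2.309 = 0.5000, so ω = 2 arcsin(0.5000) ≈ 60.0°.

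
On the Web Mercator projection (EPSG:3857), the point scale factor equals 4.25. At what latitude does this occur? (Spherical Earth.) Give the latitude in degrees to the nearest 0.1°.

Mercator scale is k = sec φ = 1/cos φ.
1/cos φ = 4.25  ⇒  cos φ = 0.2353  ⇒  φ = arccos(0.2353) ≈ 76.4°.

76.4°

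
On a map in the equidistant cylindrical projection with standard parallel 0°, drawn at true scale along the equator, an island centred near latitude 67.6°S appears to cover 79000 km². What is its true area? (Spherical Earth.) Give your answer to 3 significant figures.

Plate carrée maps x = Rλ, y = Rφ. The meridian scale is h = 1 and the parallel scale is k = 1/cos φ = sec φ.
Areal scale = h·k = 1 × sec φ; at 67.6°, h = 1.000, k = 2.624, so h·k = 2.624.
True area = apparent / (areal scale) = 79000 / 2.624 ≈ 30100 km².

30100 km²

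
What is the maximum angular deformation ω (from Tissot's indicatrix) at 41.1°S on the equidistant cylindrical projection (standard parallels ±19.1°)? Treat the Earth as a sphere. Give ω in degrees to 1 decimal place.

The equidistant cylindrical projection with φ₀ = 19.1° has h = 1 (meridians true) and k = cos φ₀ / cos φ along parallels.
At 41.1°: h = 1.000, k = 1.254; principal scales a = 1.254, b = 1.000.
sin(ω/2) = (a − b)/(a + b) = 0.2540/2.254 = 0.1127, so ω = 2 arcsin(0.1127) ≈ 12.9°.

12.9°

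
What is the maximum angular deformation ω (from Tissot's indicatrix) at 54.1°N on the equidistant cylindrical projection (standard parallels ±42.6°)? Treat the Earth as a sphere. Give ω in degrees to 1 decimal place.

The equidistant cylindrical projection with φ₀ = 42.6° has h = 1 (meridians true) and k = cos φ₀ / cos φ along parallels.
At 54.1°: h = 1.000, k = 1.255; principal scales a = 1.255, b = 1.000.
sin(ω/2) = (a − b)/(a + b) = 0.2553/2.255 = 0.1132, so ω = 2 arcsin(0.1132) ≈ 13.0°.

13.0°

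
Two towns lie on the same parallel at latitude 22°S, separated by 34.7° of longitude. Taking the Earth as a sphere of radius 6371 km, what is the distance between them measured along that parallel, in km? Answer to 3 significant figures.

3580 km

Arc length along a parallel = R cos φ · Δλ (with Δλ in radians).
= 6371 × cos 22° × (34.7° × π/180) = 6371 × 0.9272 × 0.6056 ≈ 3580 km.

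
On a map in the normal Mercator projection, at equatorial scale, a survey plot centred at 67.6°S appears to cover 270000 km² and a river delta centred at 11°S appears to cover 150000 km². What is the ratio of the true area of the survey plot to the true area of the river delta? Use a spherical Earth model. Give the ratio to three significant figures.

0.271

Since Mercator area scale is 1/cos²φ, the true area equals the apparent area multiplied by cos²φ.
True area of survey plot: 270000 × cos²(67.6°) = 270000 × 0.1452 = 39210 km².
True area of river delta: 150000 × cos²(11°) = 150000 × 0.9636 = 144500 km².
Ratio = 39210 / 144500 ≈ 0.271.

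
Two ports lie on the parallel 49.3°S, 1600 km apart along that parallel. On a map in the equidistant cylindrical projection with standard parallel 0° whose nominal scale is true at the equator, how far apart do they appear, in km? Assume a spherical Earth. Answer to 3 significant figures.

2450 km

For the equirectangular projection with φ₀ = 0 (plate carrée), h = 1 along meridians and k = sec φ along parallels.
Along the parallel, k = sec 49.3° = 1/0.6521 = 1.534.
Map distance = 1600 × 1.534 ≈ 2450 km.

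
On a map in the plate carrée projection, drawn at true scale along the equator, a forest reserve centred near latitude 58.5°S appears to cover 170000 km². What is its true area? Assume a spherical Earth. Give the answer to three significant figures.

For the equirectangular projection with φ₀ = 0 (plate carrée), h = 1 along meridians and k = sec φ along parallels.
Areal scale = h·k = 1 × sec φ; at 58.5°, h = 1.000, k = 1.914, so h·k = 1.914.
True area = apparent / (areal scale) = 170000 / 1.914 ≈ 88800 km².

88800 km²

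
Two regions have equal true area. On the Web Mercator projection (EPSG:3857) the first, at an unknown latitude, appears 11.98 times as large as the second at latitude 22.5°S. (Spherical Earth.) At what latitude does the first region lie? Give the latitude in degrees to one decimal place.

Mercator areal scale is sec²φ, so apparent-area ratio = sec²φ₁ / sec²φ₂ = cos²φ₂ / cos²φ₁.
cos²φ₂ / cos²φ₁ = 11.98  ⇒  cos φ₁ = cos 22.5° / √11.98 = 0.9239/3.461 = 0.2669.
φ₁ = arccos(0.2669) ≈ 74.5°.

74.5°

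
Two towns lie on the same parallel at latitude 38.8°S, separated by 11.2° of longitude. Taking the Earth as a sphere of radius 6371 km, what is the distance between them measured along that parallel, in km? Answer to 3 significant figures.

971 km

Arc length along a parallel = R cos φ · Δλ (with Δλ in radians).
= 6371 × cos 38.8° × (11.2° × π/180) = 6371 × 0.7793 × 0.1955 ≈ 971 km.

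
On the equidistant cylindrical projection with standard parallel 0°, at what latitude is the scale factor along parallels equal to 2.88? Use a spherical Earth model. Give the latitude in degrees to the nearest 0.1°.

69.7°

Plate carrée: h = 1, k = sec φ along parallels.
sec φ = 2.88  ⇒  cos φ = 0.3472  ⇒  φ ≈ 69.7°.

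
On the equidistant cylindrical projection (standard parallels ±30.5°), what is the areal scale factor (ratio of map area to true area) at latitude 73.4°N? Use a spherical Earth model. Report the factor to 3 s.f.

3.02

In the equirectangular projection with standard parallel φ₀ = 30.5° (x = Rλ cos φ₀, y = Rφ), meridians are true-scale (h = 1) and the parallel scale is k = cos φ₀ / cos φ.
Areal scale = h·k = 1 × cos φ₀ / cos φ; at 73.4°, h = 1.000, k = 3.016, so h·k = 3.016.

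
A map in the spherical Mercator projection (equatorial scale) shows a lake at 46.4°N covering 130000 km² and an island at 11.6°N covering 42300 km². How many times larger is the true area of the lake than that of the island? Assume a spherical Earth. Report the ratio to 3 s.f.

1.52

Since Mercator area scale is 1/cos²φ, the true area equals the apparent area multiplied by cos²φ.
True area of lake: 130000 × cos²(46.4°) = 130000 × 0.4756 = 61820 km².
True area of island: 42300 × cos²(11.6°) = 42300 × 0.9596 = 40590 km².
Ratio = 61820 / 40590 ≈ 1.52.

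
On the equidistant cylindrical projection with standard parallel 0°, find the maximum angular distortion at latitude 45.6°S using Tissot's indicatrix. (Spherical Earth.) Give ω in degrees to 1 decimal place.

20.4°

In the plate carrée (x = Rλ, y = Rφ), meridians are true-scale (h = 1) and parallels are stretched by k = sec φ.
At 45.6°: h = 1.000, k = 1.429; principal scales a = 1.429, b = 1.000.
sin(ω/2) = (a − b)/(a + b) = 0.4293/2.429 = 0.1767, so ω = 2 arcsin(0.1767) ≈ 20.4°.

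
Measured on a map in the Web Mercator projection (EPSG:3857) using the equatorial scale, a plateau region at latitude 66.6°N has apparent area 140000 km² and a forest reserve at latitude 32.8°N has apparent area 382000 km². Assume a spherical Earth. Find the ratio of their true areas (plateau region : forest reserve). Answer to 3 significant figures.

0.0818

Since Mercator area scale is 1/cos²φ, the true area equals the apparent area multiplied by cos²φ.
True area of plateau region: 140000 × cos²(66.6°) = 140000 × 0.1577 = 22080 km².
True area of forest reserve: 382000 × cos²(32.8°) = 382000 × 0.7066 = 269900 km².
Ratio = 22080 / 269900 ≈ 0.0818.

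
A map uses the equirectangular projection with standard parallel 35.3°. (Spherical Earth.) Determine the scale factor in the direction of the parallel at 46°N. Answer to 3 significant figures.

In the equirectangular projection with standard parallel φ₀ = 35.3° (x = Rλ cos φ₀, y = Rφ), meridians are true-scale (h = 1) and the parallel scale is k = cos φ₀ / cos φ.
k = cos 35.3° / cos 46° = 0.8161/0.6947 = 1.175.

1.17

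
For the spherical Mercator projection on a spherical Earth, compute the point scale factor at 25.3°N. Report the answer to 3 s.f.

Mercator is conformal, so the point scale is isotropic: h = k = sec φ = 1/cos φ.
k = 1/cos 25.3° = 1/0.9041 = 1.106.

1.11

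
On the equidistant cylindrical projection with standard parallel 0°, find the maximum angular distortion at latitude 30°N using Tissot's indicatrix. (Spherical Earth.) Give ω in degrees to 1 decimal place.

8.2°

Plate carrée maps x = Rλ, y = Rφ. The meridian scale is h = 1 and the parallel scale is k = 1/cos φ = sec φ.
At 30°: h = 1.000, k = 1.155; principal scales a = 1.155, b = 1.000.
sin(ω/2) = (a − b)/(a + b) = 0.1547/2.155 = 0.07180, so ω = 2 arcsin(0.07180) ≈ 8.2°.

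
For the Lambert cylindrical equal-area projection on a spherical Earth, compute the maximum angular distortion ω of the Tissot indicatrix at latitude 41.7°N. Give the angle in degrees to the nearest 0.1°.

33.0°

The Lambert cylindrical equal-area projection is the cylindrical equal-area projection with its standard parallel at the equator (φ₀ = 0). A cylindrical equal-area projection with standard parallel φ₀ has meridian scale h = cos φ / cos φ₀ and parallel scale k = cos φ₀ / cos φ (so areas are preserved, h·k = 1).
At 41.7°: h = 0.7466, k = 1.339; principal scales a = 1.339, b = 0.7466.
sin(ω/2) = (a − b)/(a + b) = 0.5927/2.086 = 0.2841, so ω = 2 arcsin(0.2841) ≈ 33.0°.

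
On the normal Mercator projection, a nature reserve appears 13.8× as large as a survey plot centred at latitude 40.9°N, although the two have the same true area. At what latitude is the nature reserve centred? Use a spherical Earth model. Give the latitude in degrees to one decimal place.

78.3°

For equal true areas on Mercator, apparent areas scale as sec²φ, so the ratio is cos²φ₂ / cos²φ₁.
cos²φ₂ / cos²φ₁ = 13.8  ⇒  cos φ₁ = cos 40.9° / √13.8 = 0.7559/3.715 = 0.2035.
φ₁ = arccos(0.2035) ≈ 78.3°.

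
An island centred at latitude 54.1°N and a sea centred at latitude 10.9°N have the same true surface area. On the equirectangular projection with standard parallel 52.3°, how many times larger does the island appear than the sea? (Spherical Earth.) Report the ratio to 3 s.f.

1.67

The equidistant cylindrical projection with φ₀ = 52.3° has h = 1 (meridians true) and k = cos φ₀ / cos φ along parallels.
Areal scale at 54.1°: h·k = 1.000 × 1.043 = 1.043.
Areal scale at 10.9°: h·k = 1.000 × 0.6228 = 0.6228.
Ratio = 1.043/0.6228 ≈ 1.67.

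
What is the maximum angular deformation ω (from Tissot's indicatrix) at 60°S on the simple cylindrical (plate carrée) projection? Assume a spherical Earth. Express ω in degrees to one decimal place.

38.9°

For the equirectangular projection with φ₀ = 0 (plate carrée), h = 1 along meridians and k = sec φ along parallels.
At 60°: h = 1.000, k = 2.000; principal scales a = 2.000, b = 1.000.
sin(ω/2) = (a − b)/(a + b) = 1.0000/3.000 = 0.3333, so ω = 2 arcsin(0.3333) ≈ 38.9°.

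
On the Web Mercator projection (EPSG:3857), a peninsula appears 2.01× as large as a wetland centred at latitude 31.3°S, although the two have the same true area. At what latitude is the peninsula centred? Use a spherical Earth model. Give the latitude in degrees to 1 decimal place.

52.9°

On Mercator, (apparent₁)/(apparent₂) = sec²φ₁ / sec²φ₂ when true areas are equal.
cos²φ₂ / cos²φ₁ = 2.01  ⇒  cos φ₁ = cos 31.3° / √2.01 = 0.8545/1.418 = 0.6027.
φ₁ = arccos(0.6027) ≈ 52.9°.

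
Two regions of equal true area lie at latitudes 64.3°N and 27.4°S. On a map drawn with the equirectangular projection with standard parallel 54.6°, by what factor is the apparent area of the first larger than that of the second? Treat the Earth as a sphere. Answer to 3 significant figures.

2.05

The equidistant cylindrical projection with φ₀ = 54.6° has h = 1 (meridians true) and k = cos φ₀ / cos φ along parallels.
Areal scale at 64.3°: h·k = 1.000 × 1.336 = 1.336.
Areal scale at 27.4°: h·k = 1.000 × 0.6525 = 0.6525.
Ratio = 1.336/0.6525 ≈ 2.05.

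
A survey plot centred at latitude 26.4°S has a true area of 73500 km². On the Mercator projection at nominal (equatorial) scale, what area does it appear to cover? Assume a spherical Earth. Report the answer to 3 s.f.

Mercator is conformal, so the point scale is isotropic: h = k = sec φ = 1/cos φ.
Areal scale = k² = sec²φ = 1/cos²(26.4°) = 1/0.8957² = 1.246.
Apparent area = 73500 × 1.246 ≈ 91600 km².

91600 km²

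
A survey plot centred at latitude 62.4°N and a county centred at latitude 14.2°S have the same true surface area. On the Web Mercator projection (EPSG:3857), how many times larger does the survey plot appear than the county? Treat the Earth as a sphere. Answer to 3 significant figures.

4.38

Mercator areal scale is sec²φ.
At 62.4°: sec²(62.4°) = 1/0.4633² = 4.659.
At 14.2°: sec²(14.2°) = 1/0.9694² = 1.064.
Ratio = 4.659/1.064 = cos²(14.2°)/cos²(62.4°) ≈ 4.38.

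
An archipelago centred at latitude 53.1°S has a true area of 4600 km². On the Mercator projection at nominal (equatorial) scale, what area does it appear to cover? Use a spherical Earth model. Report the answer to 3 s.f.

The Mercator projection is conformal; its linear scale factor is the same in every direction and equals sec φ = 1/cos φ.
Areal scale = k² = sec²φ = 1/cos²(53.1°) = 1/0.6004² = 2.774.
Apparent area = 4600 × 2.774 ≈ 12800 km².

12800 km²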